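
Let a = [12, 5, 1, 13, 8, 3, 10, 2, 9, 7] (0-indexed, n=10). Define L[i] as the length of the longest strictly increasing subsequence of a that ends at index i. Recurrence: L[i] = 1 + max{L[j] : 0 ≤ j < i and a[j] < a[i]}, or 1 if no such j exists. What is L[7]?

   i    0    1    2    3    4    5    6    7    8    9
a[i]   12    5    1   13    8    3   10    2    9    7
L[i]    1    1    1    2    2    2    3    2    3    3

2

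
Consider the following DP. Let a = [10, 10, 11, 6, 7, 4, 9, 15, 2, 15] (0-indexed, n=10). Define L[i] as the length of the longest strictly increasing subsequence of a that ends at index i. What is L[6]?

3

   i    0    1    2    3    4    5    6    7    8    9
a[i]   10   10   11    6    7    4    9   15    2   15
L[i]    1    1    2    1    2    1    3    4    1    4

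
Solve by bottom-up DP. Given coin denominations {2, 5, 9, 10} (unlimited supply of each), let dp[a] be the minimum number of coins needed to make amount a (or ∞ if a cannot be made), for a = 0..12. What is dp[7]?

2

 a  0  1  2  3  4  5  6  7  8  9 10 11 12
dp  0  -  1  -  2  1  3  2  4  1  1  2  2
(- denotes ∞ / unreachable)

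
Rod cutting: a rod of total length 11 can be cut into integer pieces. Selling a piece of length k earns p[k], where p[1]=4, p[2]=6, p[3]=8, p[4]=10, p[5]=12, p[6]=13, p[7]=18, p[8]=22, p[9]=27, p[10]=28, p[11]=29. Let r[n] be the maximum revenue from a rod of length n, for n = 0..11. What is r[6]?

   n    0    1    2    3    4    5    6    7    8    9   10   11
r[n]    0    4    8   12   16   20   24   28   32   36   40   44

24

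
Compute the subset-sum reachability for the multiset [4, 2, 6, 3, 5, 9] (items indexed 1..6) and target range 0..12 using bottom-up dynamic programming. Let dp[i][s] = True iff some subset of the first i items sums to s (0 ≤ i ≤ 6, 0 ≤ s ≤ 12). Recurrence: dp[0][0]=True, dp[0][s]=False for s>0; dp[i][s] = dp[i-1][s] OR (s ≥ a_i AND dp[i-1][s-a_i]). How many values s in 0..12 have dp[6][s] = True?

i\s   0   1   2   3   4   5   6   7   8   9  10  11  12
  0   T   F   F   F   F   F   F   F   F   F   F   F   F
  1   T   F   F   F   T   F   F   F   F   F   F   F   F
  2   T   F   T   F   T   F   T   F   F   F   F   F   F
  3   T   F   T   F   T   F   T   F   T   F   T   F   T
  4   T   F   T   T   T   T   T   T   T   T   T   T   T
  5   T   F   T   T   T   T   T   T   T   T   T   T   T
  6   T   F   T   T   T   T   T   T   T   T   T   T   T

12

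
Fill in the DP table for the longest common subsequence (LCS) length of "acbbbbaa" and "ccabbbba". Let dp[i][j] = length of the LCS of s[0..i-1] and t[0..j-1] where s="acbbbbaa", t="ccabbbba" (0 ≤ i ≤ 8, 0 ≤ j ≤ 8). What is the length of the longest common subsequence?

6

   ''  c  c  a  b  b  b  b  a
''  0  0  0  0  0  0  0  0  0
 a  0  0  0  1  1  1  1  1  1
 c  0  1  1  1  1  1  1  1  1
 b  0  1  1  1  2  2  2  2  2
 b  0  1  1  1  2  3  3  3  3
 b  0  1  1  1  2  3  4  4  4
 b  0  1  1  1  2  3  4  5  5
 a  0  1  1  2  2  3  4  5  6
 a  0  1  1  2  2  3  4  5  6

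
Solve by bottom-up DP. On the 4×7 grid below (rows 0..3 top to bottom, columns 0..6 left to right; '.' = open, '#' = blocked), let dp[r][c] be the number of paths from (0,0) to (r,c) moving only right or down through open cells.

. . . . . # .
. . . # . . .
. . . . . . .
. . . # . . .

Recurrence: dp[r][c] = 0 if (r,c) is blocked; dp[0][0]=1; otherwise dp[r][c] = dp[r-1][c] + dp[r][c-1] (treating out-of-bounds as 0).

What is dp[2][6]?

9

r\c   0   1   2   3   4   5   6
  0   1   1   1   1   1   0   0
  1   1   2   3   0   1   1   1
  2   1   3   6   6   7   8   9
  3   1   4  10   0   7  15  24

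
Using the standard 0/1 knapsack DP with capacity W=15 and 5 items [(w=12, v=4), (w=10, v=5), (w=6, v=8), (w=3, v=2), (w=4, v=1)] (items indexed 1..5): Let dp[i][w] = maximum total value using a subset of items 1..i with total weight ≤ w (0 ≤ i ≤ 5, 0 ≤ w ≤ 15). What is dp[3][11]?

i\w   0   1   2   3   4   5   6   7   8   9  10  11  12  13  14  15
  0   0   0   0   0   0   0   0   0   0   0   0   0   0   0   0   0
  1   0   0   0   0   0   0   0   0   0   0   0   0   4   4   4   4
  2   0   0   0   0   0   0   0   0   0   0   5   5   5   5   5   5
  3   0   0   0   0   0   0   8   8   8   8   8   8   8   8   8   8
  4   0   0   0   2   2   2   8   8   8  10  10  10  10  10  10  10
  5   0   0   0   2   2   2   8   8   8  10  10  10  10  11  11  11

8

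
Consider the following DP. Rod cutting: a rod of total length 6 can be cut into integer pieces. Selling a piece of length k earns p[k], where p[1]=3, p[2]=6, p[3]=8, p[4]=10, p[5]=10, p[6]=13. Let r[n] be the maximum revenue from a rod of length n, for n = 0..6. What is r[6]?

   n    0    1    2    3    4    5    6
r[n]    0    3    6    9   12   15   18

18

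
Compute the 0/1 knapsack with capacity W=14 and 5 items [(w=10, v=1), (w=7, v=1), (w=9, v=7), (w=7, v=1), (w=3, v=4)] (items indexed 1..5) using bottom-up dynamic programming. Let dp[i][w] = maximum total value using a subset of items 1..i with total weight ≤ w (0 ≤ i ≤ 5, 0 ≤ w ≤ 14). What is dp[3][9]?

7

i\w   0   1   2   3   4   5   6   7   8   9  10  11  12  13  14
  0   0   0   0   0   0   0   0   0   0   0   0   0   0   0   0
  1   0   0   0   0   0   0   0   0   0   0   1   1   1   1   1
  2   0   0   0   0   0   0   0   1   1   1   1   1   1   1   1
  3   0   0   0   0   0   0   0   1   1   7   7   7   7   7   7
  4   0   0   0   0   0   0   0   1   1   7   7   7   7   7   7
  5   0   0   0   4   4   4   4   4   4   7   7   7  11  11  11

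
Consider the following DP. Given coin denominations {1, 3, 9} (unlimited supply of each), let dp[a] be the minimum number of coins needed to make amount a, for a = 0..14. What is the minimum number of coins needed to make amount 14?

 a  0  1  2  3  4  5  6  7  8  9 10 11 12 13 14
dp  0  1  2  1  2  3  2  3  4  1  2  3  2  3  4

4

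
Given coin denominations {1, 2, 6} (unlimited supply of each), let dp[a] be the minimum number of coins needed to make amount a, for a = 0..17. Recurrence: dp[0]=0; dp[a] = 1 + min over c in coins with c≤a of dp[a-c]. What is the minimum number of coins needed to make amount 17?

5

 a  0  1  2  3  4  5  6  7  8  9 10 11 12 13 14 15 16 17
dp  0  1  1  2  2  3  1  2  2  3  3  4  2  3  3  4  4  5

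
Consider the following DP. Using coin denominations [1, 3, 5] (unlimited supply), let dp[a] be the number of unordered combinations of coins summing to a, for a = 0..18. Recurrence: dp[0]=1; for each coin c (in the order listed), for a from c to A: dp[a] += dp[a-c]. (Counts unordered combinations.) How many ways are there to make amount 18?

after  coin     0     1     2     3     4     5     6     7     8     9    10    11    12    13    14    15    16    17    18
          1     1     1     1     1     1     1     1     1     1     1     1     1     1     1     1     1     1     1     1
          3     1     1     1     2     2     2     3     3     3     4     4     4     5     5     5     6     6     6     7
          5     1     1     1     2     2     3     4     4     5     6     7     8     9    10    11    13    14    15    17

17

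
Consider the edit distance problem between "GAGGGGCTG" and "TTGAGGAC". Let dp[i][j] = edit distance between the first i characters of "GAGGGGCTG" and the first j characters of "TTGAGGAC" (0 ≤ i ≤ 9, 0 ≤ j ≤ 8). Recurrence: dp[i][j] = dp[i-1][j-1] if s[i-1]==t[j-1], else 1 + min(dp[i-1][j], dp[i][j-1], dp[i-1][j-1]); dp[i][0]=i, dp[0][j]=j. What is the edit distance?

   ''  T  T  G  A  G  G  A  C
''  0  1  2  3  4  5  6  7  8
 G  1  1  2  2  3  4  5  6  7
 A  2  2  2  3  2  3  4  5  6
 G  3  3  3  2  3  2  3  4  5
 G  4  4  4  3  3  3  2  3  4
 G  5  5  5  4  4  3  3  3  4
 G  6  6  6  5  5  4  3  4  4
 C  7  7  7  6  6  5  4  4  4
 T  8  7  7  7  7  6  5  5  5
 G  9  8  8  7  8  7  6  6  6

6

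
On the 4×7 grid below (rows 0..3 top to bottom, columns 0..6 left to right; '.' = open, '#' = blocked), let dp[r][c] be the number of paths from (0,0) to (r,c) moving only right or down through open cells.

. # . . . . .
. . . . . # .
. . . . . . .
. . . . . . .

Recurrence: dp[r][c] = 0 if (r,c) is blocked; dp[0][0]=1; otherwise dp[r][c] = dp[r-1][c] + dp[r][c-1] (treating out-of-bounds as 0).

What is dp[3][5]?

r\c   0   1   2   3   4   5   6
  0   1   0   0   0   0   0   0
  1   1   1   1   1   1   0   0
  2   1   2   3   4   5   5   5
  3   1   3   6  10  15  20  25

20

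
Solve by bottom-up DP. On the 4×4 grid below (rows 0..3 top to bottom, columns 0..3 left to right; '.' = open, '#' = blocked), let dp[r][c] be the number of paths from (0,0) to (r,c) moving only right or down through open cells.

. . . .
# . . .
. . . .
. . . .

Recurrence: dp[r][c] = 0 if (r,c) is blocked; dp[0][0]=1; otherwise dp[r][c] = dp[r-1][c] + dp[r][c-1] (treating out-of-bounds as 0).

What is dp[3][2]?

r\c   0   1   2   3
  0   1   1   1   1
  1   0   1   2   3
  2   0   1   3   6
  3   0   1   4  10

4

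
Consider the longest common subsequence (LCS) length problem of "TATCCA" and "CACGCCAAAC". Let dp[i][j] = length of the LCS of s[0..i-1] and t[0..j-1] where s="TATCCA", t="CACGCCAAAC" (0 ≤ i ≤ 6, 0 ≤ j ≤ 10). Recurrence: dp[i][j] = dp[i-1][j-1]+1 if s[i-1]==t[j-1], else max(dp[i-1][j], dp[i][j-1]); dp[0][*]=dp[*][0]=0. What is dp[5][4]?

   ''  C  A  C  G  C  C  A  A  A  C
''  0  0  0  0  0  0  0  0  0  0  0
 T  0  0  0  0  0  0  0  0  0  0  0
 A  0  0  1  1  1  1  1  1  1  1  1
 T  0  0  1  1  1  1  1  1  1  1  1
 C  0  1  1  2  2  2  2  2  2  2  2
 C  0  1  1  2  2  3  3  3  3  3  3
 A  0  1  2  2  2  3  3  4  4  4  4

2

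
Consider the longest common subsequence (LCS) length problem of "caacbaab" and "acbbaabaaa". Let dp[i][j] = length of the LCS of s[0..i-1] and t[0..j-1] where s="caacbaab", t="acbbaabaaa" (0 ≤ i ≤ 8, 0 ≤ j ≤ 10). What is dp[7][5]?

   ''  a  c  b  b  a  a  b  a  a  a
''  0  0  0  0  0  0  0  0  0  0  0
 c  0  0  1  1  1  1  1  1  1  1  1
 a  0  1  1  1  1  2  2  2  2  2  2
 a  0  1  1  1  1  2  3  3  3  3  3
 c  0  1  2  2  2  2  3  3  3  3  3
 b  0  1  2  3  3  3  3  4  4  4  4
 a  0  1  2  3  3  4  4  4  5  5  5
 a  0  1  2  3  3  4  5  5  5  6  6
 b  0  1  2  3  4  4  5  6  6  6  6

4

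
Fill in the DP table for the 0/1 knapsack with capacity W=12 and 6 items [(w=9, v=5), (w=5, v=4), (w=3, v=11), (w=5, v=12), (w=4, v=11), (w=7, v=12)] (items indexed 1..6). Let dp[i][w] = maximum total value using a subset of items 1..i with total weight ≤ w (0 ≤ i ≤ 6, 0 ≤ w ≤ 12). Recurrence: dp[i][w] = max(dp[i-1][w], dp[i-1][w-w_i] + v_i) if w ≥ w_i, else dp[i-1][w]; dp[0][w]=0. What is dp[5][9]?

i\w   0   1   2   3   4   5   6   7   8   9  10  11  12
  0   0   0   0   0   0   0   0   0   0   0   0   0   0
  1   0   0   0   0   0   0   0   0   0   5   5   5   5
  2   0   0   0   0   0   4   4   4   4   5   5   5   5
  3   0   0   0  11  11  11  11  11  15  15  15  15  16
  4   0   0   0  11  11  12  12  12  23  23  23  23  23
  5   0   0   0  11  11  12  12  22  23  23  23  23  34
  6   0   0   0  11  11  12  12  22  23  23  23  23  34

23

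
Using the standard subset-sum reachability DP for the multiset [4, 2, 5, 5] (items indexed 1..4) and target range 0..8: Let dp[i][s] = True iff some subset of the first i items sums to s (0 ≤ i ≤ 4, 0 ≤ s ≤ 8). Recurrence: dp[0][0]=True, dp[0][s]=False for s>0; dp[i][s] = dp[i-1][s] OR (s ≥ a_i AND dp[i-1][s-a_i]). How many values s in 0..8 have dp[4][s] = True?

6

i\s   0   1   2   3   4   5   6   7   8
  0   T   F   F   F   F   F   F   F   F
  1   T   F   F   F   T   F   F   F   F
  2   T   F   T   F   T   F   T   F   F
  3   T   F   T   F   T   T   T   T   F
  4   T   F   T   F   T   T   T   T   F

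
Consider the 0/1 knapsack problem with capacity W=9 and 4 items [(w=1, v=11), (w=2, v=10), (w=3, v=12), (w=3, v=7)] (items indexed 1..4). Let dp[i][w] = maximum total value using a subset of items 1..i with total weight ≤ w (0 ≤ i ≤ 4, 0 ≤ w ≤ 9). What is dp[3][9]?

33

i\w   0   1   2   3   4   5   6   7   8   9
  0   0   0   0   0   0   0   0   0   0   0
  1   0  11  11  11  11  11  11  11  11  11
  2   0  11  11  21  21  21  21  21  21  21
  3   0  11  11  21  23  23  33  33  33  33
  4   0  11  11  21  23  23  33  33  33  40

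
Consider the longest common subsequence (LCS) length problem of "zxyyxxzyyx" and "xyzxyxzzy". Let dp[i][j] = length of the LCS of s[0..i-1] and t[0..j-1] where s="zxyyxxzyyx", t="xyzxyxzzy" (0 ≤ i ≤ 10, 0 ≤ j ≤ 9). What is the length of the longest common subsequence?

   ''  x  y  z  x  y  x  z  z  y
''  0  0  0  0  0  0  0  0  0  0
 z  0  0  0  1  1  1  1  1  1  1
 x  0  1  1  1  2  2  2  2  2  2
 y  0  1  2  2  2  3  3  3  3  3
 y  0  1  2  2  2  3  3  3  3  4
 x  0  1  2  2  3  3  4  4  4  4
 x  0  1  2  2  3  3  4  4  4  4
 z  0  1  2  3  3  3  4  5  5  5
 y  0  1  2  3  3  4  4  5  5  6
 y  0  1  2  3  3  4  4  5  5  6
 x  0  1  2  3  4  4  5  5  5  6

6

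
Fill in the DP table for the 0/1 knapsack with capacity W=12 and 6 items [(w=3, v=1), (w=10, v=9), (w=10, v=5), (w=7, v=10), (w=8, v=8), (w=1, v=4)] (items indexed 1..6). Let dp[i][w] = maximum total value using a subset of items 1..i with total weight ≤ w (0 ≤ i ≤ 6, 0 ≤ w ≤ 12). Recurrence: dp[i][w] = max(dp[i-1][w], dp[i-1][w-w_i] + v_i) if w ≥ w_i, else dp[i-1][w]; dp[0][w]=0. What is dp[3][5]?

1

i\w   0   1   2   3   4   5   6   7   8   9  10  11  12
  0   0   0   0   0   0   0   0   0   0   0   0   0   0
  1   0   0   0   1   1   1   1   1   1   1   1   1   1
  2   0   0   0   1   1   1   1   1   1   1   9   9   9
  3   0   0   0   1   1   1   1   1   1   1   9   9   9
  4   0   0   0   1   1   1   1  10  10  10  11  11  11
  5   0   0   0   1   1   1   1  10  10  10  11  11  11
  6   0   4   4   4   5   5   5  10  14  14  14  15  15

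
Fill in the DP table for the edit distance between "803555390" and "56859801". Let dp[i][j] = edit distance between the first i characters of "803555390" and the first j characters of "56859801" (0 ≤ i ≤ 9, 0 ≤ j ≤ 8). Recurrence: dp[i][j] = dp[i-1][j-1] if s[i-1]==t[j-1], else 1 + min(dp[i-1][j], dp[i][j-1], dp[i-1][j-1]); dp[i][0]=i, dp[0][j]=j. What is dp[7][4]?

   ''  5  6  8  5  9  8  0  1
''  0  1  2  3  4  5  6  7  8
 8  1  1  2  2  3  4  5  6  7
 0  2  2  2  3  3  4  5  5  6
 3  3  3  3  3  4  4  5  6  6
 5  4  3  4  4  3  4  5  6  7
 5  5  4  4  5  4  4  5  6  7
 5  6  5  5  5  5  5  5  6  7
 3  7  6  6  6  6  6  6  6  7
 9  8  7  7  7  7  6  7  7  7
 0  9  8  8  8  8  7  7  7  8

6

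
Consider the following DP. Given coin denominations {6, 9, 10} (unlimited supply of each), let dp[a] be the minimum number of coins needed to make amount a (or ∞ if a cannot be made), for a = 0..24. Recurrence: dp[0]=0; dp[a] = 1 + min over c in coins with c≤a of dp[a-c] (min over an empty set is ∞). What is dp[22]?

3

 a  0  1  2  3  4  5  6  7  8  9 10 11 12 13 14 15 16 17 18 19 20 21 22 23 24
dp  0  -  -  -  -  -  1  -  -  1  1  -  2  -  -  2  2  -  2  2  2  3  3  -  3
(- denotes ∞ / unreachable)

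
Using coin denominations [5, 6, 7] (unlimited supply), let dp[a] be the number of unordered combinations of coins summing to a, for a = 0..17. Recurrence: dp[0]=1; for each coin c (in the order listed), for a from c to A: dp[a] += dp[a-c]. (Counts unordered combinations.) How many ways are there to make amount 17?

after  coin     0     1     2     3     4     5     6     7     8     9    10    11    12    13    14    15    16    17
          5     1     0     0     0     0     1     0     0     0     0     1     0     0     0     0     1     0     0
          6     1     0     0     0     0     1     1     0     0     0     1     1     1     0     0     1     1     1
          7     1     0     0     0     0     1     1     1     0     0     1     1     2     1     1     1     1     2

2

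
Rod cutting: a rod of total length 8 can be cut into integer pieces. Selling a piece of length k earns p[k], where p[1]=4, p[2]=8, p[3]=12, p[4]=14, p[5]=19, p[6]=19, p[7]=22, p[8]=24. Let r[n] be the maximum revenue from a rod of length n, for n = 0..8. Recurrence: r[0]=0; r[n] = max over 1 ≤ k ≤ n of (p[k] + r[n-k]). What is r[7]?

28

   n    0    1    2    3    4    5    6    7    8
r[n]    0    4    8   12   16   20   24   28   32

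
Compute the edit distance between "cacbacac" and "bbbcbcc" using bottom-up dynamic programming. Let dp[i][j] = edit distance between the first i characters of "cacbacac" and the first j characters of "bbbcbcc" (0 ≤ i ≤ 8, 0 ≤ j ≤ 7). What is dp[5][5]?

   ''  b  b  b  c  b  c  c
''  0  1  2  3  4  5  6  7
 c  1  1  2  3  3  4  5  6
 a  2  2  2  3  4  4  5  6
 c  3  3  3  3  3  4  4  5
 b  4  3  3  3  4  3  4  5
 a  5  4  4  4  4  4  4  5
 c  6  5  5  5  4  5  4  4
 a  7  6  6  6  5  5  5  5
 c  8  7  7  7  6  6  5  5

4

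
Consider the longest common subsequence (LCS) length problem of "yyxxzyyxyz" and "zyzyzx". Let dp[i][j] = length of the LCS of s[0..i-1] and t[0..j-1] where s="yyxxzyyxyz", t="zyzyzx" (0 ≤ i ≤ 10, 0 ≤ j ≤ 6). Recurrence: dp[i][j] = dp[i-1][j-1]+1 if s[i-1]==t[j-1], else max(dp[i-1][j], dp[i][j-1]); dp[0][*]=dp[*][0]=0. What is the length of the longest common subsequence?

   ''  z  y  z  y  z  x
''  0  0  0  0  0  0  0
 y  0  0  1  1  1  1  1
 y  0  0  1  1  2  2  2
 x  0  0  1  1  2  2  3
 x  0  0  1  1  2  2  3
 z  0  1  1  2  2  3  3
 y  0  1  2  2  3  3  3
 y  0  1  2  2  3  3  3
 x  0  1  2  2  3  3  4
 y  0  1  2  2  3  3  4
 z  0  1  2  3  3  4  4

4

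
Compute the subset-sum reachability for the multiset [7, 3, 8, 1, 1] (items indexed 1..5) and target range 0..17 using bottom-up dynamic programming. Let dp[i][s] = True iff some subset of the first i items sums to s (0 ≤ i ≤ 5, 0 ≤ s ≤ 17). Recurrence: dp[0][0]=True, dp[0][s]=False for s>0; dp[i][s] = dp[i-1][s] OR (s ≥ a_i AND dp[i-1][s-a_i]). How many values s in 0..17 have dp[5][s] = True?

16

i\s   0   1   2   3   4   5   6   7   8   9  10  11  12  13  14  15  16  17
  0   T   F   F   F   F   F   F   F   F   F   F   F   F   F   F   F   F   F
  1   T   F   F   F   F   F   F   T   F   F   F   F   F   F   F   F   F   F
  2   T   F   F   T   F   F   F   T   F   F   T   F   F   F   F   F   F   F
  3   T   F   F   T   F   F   F   T   T   F   T   T   F   F   F   T   F   F
  4   T   T   F   T   T   F   F   T   T   T   T   T   T   F   F   T   T   F
  5   T   T   T   T   T   T   F   T   T   T   T   T   T   T   F   T   T   T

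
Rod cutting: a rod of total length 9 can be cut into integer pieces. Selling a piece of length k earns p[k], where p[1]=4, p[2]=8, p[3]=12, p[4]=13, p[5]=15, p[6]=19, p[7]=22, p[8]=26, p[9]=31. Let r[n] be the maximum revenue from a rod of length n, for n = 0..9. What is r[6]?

   n    0    1    2    3    4    5    6    7    8    9
r[n]    0    4    8   12   16   20   24   28   32   36

24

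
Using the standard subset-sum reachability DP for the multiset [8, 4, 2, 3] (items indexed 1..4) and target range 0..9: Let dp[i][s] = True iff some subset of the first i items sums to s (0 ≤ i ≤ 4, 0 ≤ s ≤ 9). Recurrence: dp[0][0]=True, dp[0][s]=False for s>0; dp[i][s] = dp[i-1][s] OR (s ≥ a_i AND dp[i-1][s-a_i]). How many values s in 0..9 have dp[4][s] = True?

9

i\s   0   1   2   3   4   5   6   7   8   9
  0   T   F   F   F   F   F   F   F   F   F
  1   T   F   F   F   F   F   F   F   T   F
  2   T   F   F   F   T   F   F   F   T   F
  3   T   F   T   F   T   F   T   F   T   F
  4   T   F   T   T   T   T   T   T   T   T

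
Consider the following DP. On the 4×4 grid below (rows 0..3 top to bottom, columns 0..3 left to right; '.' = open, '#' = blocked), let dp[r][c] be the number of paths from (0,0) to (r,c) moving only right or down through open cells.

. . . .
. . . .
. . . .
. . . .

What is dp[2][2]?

6

r\c   0   1   2   3
  0   1   1   1   1
  1   1   2   3   4
  2   1   3   6  10
  3   1   4  10  20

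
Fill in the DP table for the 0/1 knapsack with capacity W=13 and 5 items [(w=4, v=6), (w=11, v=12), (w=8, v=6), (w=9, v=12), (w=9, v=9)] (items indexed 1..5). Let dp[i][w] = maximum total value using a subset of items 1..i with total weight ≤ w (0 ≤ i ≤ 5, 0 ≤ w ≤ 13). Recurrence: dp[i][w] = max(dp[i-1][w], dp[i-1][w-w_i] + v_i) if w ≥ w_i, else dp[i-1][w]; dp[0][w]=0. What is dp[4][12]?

i\w   0   1   2   3   4   5   6   7   8   9  10  11  12  13
  0   0   0   0   0   0   0   0   0   0   0   0   0   0   0
  1   0   0   0   0   6   6   6   6   6   6   6   6   6   6
  2   0   0   0   0   6   6   6   6   6   6   6  12  12  12
  3   0   0   0   0   6   6   6   6   6   6   6  12  12  12
  4   0   0   0   0   6   6   6   6   6  12  12  12  12  18
  5   0   0   0   0   6   6   6   6   6  12  12  12  12  18

12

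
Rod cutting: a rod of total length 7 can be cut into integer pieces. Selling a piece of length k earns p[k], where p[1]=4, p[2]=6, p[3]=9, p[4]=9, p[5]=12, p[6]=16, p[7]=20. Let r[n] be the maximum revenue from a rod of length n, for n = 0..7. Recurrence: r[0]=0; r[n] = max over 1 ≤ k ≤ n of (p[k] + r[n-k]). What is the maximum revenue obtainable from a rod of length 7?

28

   n    0    1    2    3    4    5    6    7
r[n]    0    4    8   12   16   20   24   28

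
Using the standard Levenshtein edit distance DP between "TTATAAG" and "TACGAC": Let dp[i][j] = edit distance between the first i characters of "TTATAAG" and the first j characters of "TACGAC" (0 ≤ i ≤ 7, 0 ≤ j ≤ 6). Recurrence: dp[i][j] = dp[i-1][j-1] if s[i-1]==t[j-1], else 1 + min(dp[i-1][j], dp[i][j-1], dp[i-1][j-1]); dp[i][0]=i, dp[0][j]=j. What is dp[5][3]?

3

   ''  T  A  C  G  A  C
''  0  1  2  3  4  5  6
 T  1  0  1  2  3  4  5
 T  2  1  1  2  3  4  5
 A  3  2  1  2  3  3  4
 T  4  3  2  2  3  4  4
 A  5  4  3  3  3  3  4
 A  6  5  4  4  4  3  4
 G  7  6  5  5  4  4  4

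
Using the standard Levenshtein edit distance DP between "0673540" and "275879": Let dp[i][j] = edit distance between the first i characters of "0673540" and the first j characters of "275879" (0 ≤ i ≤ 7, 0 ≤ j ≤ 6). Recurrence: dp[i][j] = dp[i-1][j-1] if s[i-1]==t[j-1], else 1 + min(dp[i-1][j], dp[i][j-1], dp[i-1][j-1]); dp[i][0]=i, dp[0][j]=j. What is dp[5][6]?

6

   ''  2  7  5  8  7  9
''  0  1  2  3  4  5  6
 0  1  1  2  3  4  5  6
 6  2  2  2  3  4  5  6
 7  3  3  2  3  4  4  5
 3  4  4  3  3  4  5  5
 5  5  5  4  3  4  5  6
 4  6  6  5  4  4  5  6
 0  7  7  6  5  5  5  6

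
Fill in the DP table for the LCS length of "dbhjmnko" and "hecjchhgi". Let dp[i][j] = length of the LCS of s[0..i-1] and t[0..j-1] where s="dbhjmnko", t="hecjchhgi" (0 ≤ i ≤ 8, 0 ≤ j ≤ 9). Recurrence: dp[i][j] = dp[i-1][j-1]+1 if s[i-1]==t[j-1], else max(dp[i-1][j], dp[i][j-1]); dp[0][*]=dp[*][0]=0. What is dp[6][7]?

   ''  h  e  c  j  c  h  h  g  i
''  0  0  0  0  0  0  0  0  0  0
 d  0  0  0  0  0  0  0  0  0  0
 b  0  0  0  0  0  0  0  0  0  0
 h  0  1  1  1  1  1  1  1  1  1
 j  0  1  1  1  2  2  2  2  2  2
 m  0  1  1  1  2  2  2  2  2  2
 n  0  1  1  1  2  2  2  2  2  2
 k  0  1  1  1  2  2  2  2  2  2
 o  0  1  1  1  2  2  2  2  2  2

2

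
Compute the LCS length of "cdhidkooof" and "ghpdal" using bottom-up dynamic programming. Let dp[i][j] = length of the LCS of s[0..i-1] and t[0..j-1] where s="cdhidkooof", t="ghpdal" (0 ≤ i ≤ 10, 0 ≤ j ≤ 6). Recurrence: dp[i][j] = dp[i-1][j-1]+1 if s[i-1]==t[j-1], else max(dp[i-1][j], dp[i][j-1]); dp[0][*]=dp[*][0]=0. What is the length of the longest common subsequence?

   ''  g  h  p  d  a  l
''  0  0  0  0  0  0  0
 c  0  0  0  0  0  0  0
 d  0  0  0  0  1  1  1
 h  0  0  1  1  1  1  1
 i  0  0  1  1  1  1  1
 d  0  0  1  1  2  2  2
 k  0  0  1  1  2  2  2
 o  0  0  1  1  2  2  2
 o  0  0  1  1  2  2  2
 o  0  0  1  1  2  2  2
 f  0  0  1  1  2  2  2

2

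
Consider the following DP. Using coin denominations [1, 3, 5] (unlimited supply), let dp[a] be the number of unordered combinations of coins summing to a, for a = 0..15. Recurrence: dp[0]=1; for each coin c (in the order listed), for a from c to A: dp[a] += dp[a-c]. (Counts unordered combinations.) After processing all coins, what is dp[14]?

11

after  coin     0     1     2     3     4     5     6     7     8     9    10    11    12    13    14    15
          1     1     1     1     1     1     1     1     1     1     1     1     1     1     1     1     1
          3     1     1     1     2     2     2     3     3     3     4     4     4     5     5     5     6
          5     1     1     1     2     2     3     4     4     5     6     7     8     9    10    11    13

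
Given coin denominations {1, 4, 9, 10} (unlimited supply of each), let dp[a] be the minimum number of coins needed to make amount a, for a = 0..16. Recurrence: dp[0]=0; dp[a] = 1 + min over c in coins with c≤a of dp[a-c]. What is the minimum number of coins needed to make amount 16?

 a  0  1  2  3  4  5  6  7  8  9 10 11 12 13 14 15 16
dp  0  1  2  3  1  2  3  4  2  1  1  2  3  2  2  3  4

4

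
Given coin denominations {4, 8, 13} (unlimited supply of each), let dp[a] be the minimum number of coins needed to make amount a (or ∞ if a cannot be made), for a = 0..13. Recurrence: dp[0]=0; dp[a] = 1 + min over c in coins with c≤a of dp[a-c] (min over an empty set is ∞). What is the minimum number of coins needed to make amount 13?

 a  0  1  2  3  4  5  6  7  8  9 10 11 12 13
dp  0  -  -  -  1  -  -  -  1  -  -  -  2  1
(- denotes ∞ / unreachable)

1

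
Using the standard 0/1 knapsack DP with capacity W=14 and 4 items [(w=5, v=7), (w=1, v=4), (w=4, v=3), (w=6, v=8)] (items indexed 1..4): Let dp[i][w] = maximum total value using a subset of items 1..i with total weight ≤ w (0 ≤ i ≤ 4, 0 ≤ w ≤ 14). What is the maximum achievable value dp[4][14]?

i\w   0   1   2   3   4   5   6   7   8   9  10  11  12  13  14
  0   0   0   0   0   0   0   0   0   0   0   0   0   0   0   0
  1   0   0   0   0   0   7   7   7   7   7   7   7   7   7   7
  2   0   4   4   4   4   7  11  11  11  11  11  11  11  11  11
  3   0   4   4   4   4   7  11  11  11  11  14  14  14  14  14
  4   0   4   4   4   4   7  11  12  12  12  14  15  19  19  19

19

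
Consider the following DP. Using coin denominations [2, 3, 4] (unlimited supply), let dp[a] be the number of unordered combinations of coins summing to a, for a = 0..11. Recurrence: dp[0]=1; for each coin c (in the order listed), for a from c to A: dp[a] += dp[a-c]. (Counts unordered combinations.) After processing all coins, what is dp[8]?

4

after  coin     0     1     2     3     4     5     6     7     8     9    10    11
          2     1     0     1     0     1     0     1     0     1     0     1     0
          3     1     0     1     1     1     1     2     1     2     2     2     2
          4     1     0     1     1     2     1     3     2     4     3     5     4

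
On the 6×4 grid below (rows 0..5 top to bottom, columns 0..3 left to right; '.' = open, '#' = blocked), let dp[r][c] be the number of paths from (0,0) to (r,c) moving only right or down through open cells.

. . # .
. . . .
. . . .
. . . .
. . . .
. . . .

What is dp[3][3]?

r\c   0   1   2   3
  0   1   1   0   0
  1   1   2   2   2
  2   1   3   5   7
  3   1   4   9  16
  4   1   5  14  30
  5   1   6  20  50

16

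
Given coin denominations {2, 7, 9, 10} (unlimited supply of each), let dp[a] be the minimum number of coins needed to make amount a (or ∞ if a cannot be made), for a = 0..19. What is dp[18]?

 a  0  1  2  3  4  5  6  7  8  9 10 11 12 13 14 15 16 17 18 19
dp  0  -  1  -  2  -  3  1  4  1  1  2  2  3  2  4  2  2  2  2
(- denotes ∞ / unreachable)

2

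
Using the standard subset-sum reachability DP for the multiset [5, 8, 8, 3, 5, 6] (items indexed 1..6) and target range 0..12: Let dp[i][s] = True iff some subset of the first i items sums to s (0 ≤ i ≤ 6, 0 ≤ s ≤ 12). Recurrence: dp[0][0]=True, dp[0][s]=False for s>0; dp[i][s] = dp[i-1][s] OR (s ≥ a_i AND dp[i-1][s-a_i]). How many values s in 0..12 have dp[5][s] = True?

i\s   0   1   2   3   4   5   6   7   8   9  10  11  12
  0   T   F   F   F   F   F   F   F   F   F   F   F   F
  1   T   F   F   F   F   T   F   F   F   F   F   F   F
  2   T   F   F   F   F   T   F   F   T   F   F   F   F
  3   T   F   F   F   F   T   F   F   T   F   F   F   F
  4   T   F   F   T   F   T   F   F   T   F   F   T   F
  5   T   F   F   T   F   T   F   F   T   F   T   T   F
  6   T   F   F   T   F   T   T   F   T   T   T   T   F

6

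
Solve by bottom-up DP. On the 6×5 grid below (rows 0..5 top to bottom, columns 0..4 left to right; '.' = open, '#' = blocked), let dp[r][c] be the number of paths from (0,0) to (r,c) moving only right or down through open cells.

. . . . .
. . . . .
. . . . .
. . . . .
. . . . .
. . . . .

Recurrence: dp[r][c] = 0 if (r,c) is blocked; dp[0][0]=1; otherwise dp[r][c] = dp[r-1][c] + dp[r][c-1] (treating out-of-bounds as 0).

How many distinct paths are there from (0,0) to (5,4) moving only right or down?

126

r\c   0   1   2   3   4
  0   1   1   1   1   1
  1   1   2   3   4   5
  2   1   3   6  10  15
  3   1   4  10  20  35
  4   1   5  15  35  70
  5   1   6  21  56 126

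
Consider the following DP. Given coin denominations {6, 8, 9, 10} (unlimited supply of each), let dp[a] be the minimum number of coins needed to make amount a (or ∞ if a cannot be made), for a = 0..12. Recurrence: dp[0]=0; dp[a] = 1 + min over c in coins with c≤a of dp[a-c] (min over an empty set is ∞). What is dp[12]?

 a  0  1  2  3  4  5  6  7  8  9 10 11 12
dp  0  -  -  -  -  -  1  -  1  1  1  -  2
(- denotes ∞ / unreachable)

2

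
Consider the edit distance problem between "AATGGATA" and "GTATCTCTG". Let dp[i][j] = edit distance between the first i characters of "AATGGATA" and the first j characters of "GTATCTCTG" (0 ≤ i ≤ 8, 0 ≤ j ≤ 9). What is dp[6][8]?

6

   ''  G  T  A  T  C  T  C  T  G
''  0  1  2  3  4  5  6  7  8  9
 A  1  1  2  2  3  4  5  6  7  8
 A  2  2  2  2  3  4  5  6  7  8
 T  3  3  2  3  2  3  4  5  6  7
 G  4  3  3  3  3  3  4  5  6  6
 G  5  4  4  4  4  4  4  5  6  6
 A  6  5  5  4  5  5  5  5  6  7
 T  7  6  5  5  4  5  5  6  5  6
 A  8  7  6  5  5  5  6  6  6  6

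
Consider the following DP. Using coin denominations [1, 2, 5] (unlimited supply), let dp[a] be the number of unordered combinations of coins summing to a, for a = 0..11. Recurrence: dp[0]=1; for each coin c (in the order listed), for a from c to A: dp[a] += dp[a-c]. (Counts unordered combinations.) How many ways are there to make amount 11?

11

after  coin     0     1     2     3     4     5     6     7     8     9    10    11
          1     1     1     1     1     1     1     1     1     1     1     1     1
          2     1     1     2     2     3     3     4     4     5     5     6     6
          5     1     1     2     2     3     4     5     6     7     8    10    11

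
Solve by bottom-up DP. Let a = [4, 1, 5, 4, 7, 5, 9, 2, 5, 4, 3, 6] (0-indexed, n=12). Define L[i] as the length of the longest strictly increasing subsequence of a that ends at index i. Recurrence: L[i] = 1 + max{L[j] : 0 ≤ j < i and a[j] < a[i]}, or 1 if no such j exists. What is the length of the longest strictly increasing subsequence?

4

   i    0    1    2    3    4    5    6    7    8    9   10   11
a[i]    4    1    5    4    7    5    9    2    5    4    3    6
L[i]    1    1    2    2    3    3    4    2    3    3    3    4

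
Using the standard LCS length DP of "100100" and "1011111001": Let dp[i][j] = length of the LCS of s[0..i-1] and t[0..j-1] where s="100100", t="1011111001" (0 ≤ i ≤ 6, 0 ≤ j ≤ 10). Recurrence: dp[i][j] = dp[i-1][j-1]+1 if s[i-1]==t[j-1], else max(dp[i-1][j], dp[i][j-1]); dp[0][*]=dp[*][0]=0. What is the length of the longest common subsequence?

5

   ''  1  0  1  1  1  1  1  0  0  1
''  0  0  0  0  0  0  0  0  0  0  0
 1  0  1  1  1  1  1  1  1  1  1  1
 0  0  1  2  2  2  2  2  2  2  2  2
 0  0  1  2  2  2  2  2  2  3  3  3
 1  0  1  2  3  3  3  3  3  3  3  4
 0  0  1  2  3  3  3  3  3  4  4  4
 0  0  1  2  3  3  3  3  3  4  5  5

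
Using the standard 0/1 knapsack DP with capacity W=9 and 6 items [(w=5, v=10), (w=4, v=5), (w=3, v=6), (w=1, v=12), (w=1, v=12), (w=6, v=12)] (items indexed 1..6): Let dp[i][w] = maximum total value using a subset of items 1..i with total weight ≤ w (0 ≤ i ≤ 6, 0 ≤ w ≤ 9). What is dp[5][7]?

34

i\w   0   1   2   3   4   5   6   7   8   9
  0   0   0   0   0   0   0   0   0   0   0
  1   0   0   0   0   0  10  10  10  10  10
  2   0   0   0   0   5  10  10  10  10  15
  3   0   0   0   6   6  10  10  11  16  16
  4   0  12  12  12  18  18  22  22  23  28
  5   0  12  24  24  24  30  30  34  34  35
  6   0  12  24  24  24  30  30  34  36  36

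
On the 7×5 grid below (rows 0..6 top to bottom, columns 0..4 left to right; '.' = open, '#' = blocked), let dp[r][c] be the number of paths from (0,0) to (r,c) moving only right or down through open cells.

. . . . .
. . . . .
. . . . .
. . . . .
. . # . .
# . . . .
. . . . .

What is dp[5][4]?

r\c   0   1   2   3   4
  0   1   1   1   1   1
  1   1   2   3   4   5
  2   1   3   6  10  15
  3   1   4  10  20  35
  4   1   5   0  20  55
  5   0   5   5  25  80
  6   0   5  10  35 115

80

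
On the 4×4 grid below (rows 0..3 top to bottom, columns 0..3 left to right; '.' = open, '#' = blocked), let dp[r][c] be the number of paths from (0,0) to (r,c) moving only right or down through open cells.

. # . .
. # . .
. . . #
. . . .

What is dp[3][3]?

r\c   0   1   2   3
  0   1   0   0   0
  1   1   0   0   0
  2   1   1   1   0
  3   1   2   3   3

3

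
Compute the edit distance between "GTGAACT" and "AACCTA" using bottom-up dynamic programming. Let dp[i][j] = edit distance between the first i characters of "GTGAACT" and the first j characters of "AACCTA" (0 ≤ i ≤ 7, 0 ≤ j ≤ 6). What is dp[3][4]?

   ''  A  A  C  C  T  A
''  0  1  2  3  4  5  6
 G  1  1  2  3  4  5  6
 T  2  2  2  3  4  4  5
 G  3  3  3  3  4  5  5
 A  4  3  3  4  4  5  5
 A  5  4  3  4  5  5  5
 C  6  5  4  3  4  5  6
 T  7  6  5  4  4  4  5

4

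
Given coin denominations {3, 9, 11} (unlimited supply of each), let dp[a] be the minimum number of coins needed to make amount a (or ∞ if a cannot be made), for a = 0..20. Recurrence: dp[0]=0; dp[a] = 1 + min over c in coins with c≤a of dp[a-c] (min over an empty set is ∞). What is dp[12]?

2

 a  0  1  2  3  4  5  6  7  8  9 10 11 12 13 14 15 16 17 18 19 20
dp  0  -  -  1  -  -  2  -  -  1  -  1  2  -  2  3  -  3  2  -  2
(- denotes ∞ / unreachable)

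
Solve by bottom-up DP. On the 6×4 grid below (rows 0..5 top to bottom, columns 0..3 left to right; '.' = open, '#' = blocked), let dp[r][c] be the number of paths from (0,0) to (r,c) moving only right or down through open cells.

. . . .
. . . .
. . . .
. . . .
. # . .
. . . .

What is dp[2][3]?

r\c   0   1   2   3
  0   1   1   1   1
  1   1   2   3   4
  2   1   3   6  10
  3   1   4  10  20
  4   1   0  10  30
  5   1   1  11  41

10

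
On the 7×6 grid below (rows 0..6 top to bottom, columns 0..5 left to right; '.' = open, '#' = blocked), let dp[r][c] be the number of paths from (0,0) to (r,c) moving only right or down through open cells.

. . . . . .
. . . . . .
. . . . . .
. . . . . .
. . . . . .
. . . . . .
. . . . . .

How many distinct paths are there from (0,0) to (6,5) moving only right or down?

462

r\c   0   1   2   3   4   5
  0   1   1   1   1   1   1
  1   1   2   3   4   5   6
  2   1   3   6  10  15  21
  3   1   4  10  20  35  56
  4   1   5  15  35  70 126
  5   1   6  21  56 126 252
  6   1   7  28  84 210 462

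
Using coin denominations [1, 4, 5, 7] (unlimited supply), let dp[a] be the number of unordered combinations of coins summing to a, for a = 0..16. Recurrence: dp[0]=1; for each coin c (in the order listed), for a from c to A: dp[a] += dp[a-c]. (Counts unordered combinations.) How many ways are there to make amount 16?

after  coin     0     1     2     3     4     5     6     7     8     9    10    11    12    13    14    15    16
          1     1     1     1     1     1     1     1     1     1     1     1     1     1     1     1     1     1
          4     1     1     1     1     2     2     2     2     3     3     3     3     4     4     4     4     5
          5     1     1     1     1     2     3     3     3     4     5     6     6     7     8     9    10    11
          7     1     1     1     1     2     3     3     4     5     6     7     8    10    11    13    15    17

17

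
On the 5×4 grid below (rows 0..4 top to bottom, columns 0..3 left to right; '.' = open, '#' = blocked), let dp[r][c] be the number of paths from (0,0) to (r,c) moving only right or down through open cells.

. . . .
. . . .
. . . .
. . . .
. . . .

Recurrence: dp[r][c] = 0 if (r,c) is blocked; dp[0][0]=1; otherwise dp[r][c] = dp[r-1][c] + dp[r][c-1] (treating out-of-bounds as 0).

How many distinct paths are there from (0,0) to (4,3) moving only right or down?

r\c   0   1   2   3
  0   1   1   1   1
  1   1   2   3   4
  2   1   3   6  10
  3   1   4  10  20
  4   1   5  15  35

35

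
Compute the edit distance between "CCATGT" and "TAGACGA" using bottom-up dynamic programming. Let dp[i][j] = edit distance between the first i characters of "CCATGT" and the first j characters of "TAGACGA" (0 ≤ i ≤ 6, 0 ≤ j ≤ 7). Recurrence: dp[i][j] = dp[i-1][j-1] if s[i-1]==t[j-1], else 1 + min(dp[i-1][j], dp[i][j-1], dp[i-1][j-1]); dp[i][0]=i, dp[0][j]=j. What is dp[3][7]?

5

   ''  T  A  G  A  C  G  A
''  0  1  2  3  4  5  6  7
 C  1  1  2  3  4  4  5  6
 C  2  2  2  3  4  4  5  6
 A  3  3  2  3  3  4  5  5
 T  4  3  3  3  4  4  5  6
 G  5  4  4  3  4  5  4  5
 T  6  5  5  4  4  5  5  5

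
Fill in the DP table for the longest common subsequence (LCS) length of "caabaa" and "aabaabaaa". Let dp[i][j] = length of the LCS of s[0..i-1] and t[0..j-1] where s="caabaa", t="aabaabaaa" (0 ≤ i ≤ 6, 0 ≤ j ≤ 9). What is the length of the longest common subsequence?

   ''  a  a  b  a  a  b  a  a  a
''  0  0  0  0  0  0  0  0  0  0
 c  0  0  0  0  0  0  0  0  0  0
 a  0  1  1  1  1  1  1  1  1  1
 a  0  1  2  2  2  2  2  2  2  2
 b  0  1  2  3  3  3  3  3  3  3
 a  0  1  2  3  4  4  4  4  4  4
 a  0  1  2  3  4  5  5  5  5  5

5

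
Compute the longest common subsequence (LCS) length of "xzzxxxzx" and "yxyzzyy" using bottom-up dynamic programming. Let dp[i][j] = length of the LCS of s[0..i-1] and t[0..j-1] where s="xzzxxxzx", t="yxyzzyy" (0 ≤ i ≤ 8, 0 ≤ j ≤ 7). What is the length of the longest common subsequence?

   ''  y  x  y  z  z  y  y
''  0  0  0  0  0  0  0  0
 x  0  0  1  1  1  1  1  1
 z  0  0  1  1  2  2  2  2
 z  0  0  1  1  2  3  3  3
 x  0  0  1  1  2  3  3  3
 x  0  0  1  1  2  3  3  3
 x  0  0  1  1  2  3  3  3
 z  0  0  1  1  2  3  3  3
 x  0  0  1  1  2  3  3  3

3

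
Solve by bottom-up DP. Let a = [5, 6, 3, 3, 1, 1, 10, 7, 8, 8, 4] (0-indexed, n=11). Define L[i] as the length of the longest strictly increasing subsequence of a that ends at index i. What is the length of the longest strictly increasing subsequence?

4

   i    0    1    2    3    4    5    6    7    8    9   10
a[i]    5    6    3    3    1    1   10    7    8    8    4
L[i]    1    2    1    1    1    1    3    3    4    4    2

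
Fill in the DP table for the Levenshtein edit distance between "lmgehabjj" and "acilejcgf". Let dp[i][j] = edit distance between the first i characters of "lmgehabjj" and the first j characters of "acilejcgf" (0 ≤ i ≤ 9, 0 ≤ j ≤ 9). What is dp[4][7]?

6

   ''  a  c  i  l  e  j  c  g  f
''  0  1  2  3  4  5  6  7  8  9
 l  1  1  2  3  3  4  5  6  7  8
 m  2  2  2  3  4  4  5  6  7  8
 g  3  3  3  3  4  5  5  6  6  7
 e  4  4  4  4  4  4  5  6  7  7
 h  5  5  5  5  5  5  5  6  7  8
 a  6  5  6  6  6  6  6  6  7  8
 b  7  6  6  7  7  7  7  7  7  8
 j  8  7  7  7  8  8  7  8  8  8
 j  9  8  8  8  8  9  8  8  9  9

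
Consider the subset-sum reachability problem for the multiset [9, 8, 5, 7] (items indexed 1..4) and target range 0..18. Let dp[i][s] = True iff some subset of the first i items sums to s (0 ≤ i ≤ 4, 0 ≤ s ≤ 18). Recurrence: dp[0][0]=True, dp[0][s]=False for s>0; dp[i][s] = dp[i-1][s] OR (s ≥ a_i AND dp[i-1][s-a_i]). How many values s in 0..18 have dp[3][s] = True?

7

i\s   0   1   2   3   4   5   6   7   8   9  10  11  12  13  14  15  16  17  18
  0   T   F   F   F   F   F   F   F   F   F   F   F   F   F   F   F   F   F   F
  1   T   F   F   F   F   F   F   F   F   T   F   F   F   F   F   F   F   F   F
  2   T   F   F   F   F   F   F   F   T   T   F   F   F   F   F   F   F   T   F
  3   T   F   F   F   F   T   F   F   T   T   F   F   F   T   T   F   F   T   F
  4   T   F   F   F   F   T   F   T   T   T   F   F   T   T   T   T   T   T   F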